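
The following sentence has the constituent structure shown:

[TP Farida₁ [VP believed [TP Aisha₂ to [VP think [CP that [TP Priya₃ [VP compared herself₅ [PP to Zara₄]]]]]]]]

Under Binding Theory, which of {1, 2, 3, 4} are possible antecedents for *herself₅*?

*herself* is an anaphor, so Principle A applies: it must be bound in its binding domain.
Binding domain of *herself₅*: the embedded TP, whose subject is Priya₃.
*Farida₁* c-commands the anaphor but is outside its binding domain → cannot satisfy Principle A.
*Aisha₂* c-commands the anaphor but is outside its binding domain → cannot satisfy Principle A.
*Priya₃* c-commands the anaphor within its binding domain → licit binder.
*Zara₄* does not c-command the anaphor → cannot bind it.

{3}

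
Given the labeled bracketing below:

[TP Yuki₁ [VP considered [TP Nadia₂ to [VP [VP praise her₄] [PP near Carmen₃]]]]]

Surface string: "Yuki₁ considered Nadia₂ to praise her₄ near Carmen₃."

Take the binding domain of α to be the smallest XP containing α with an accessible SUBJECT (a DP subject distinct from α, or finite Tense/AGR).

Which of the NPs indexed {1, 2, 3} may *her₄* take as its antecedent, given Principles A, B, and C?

*her* is a pronoun, so Principle B applies: it must be free in its binding domain.
Binding domain of *her₄*: the embedded TP, whose subject is Nadia₂.
*Yuki₁* c-commands the pronoun but from outside its binding domain, and is not c-commanded by it → coindexation permitted.
*Nadia₂* c-commands the pronoun within its binding domain → coindexation would violate Principle B.
*Carmen₃* and the pronoun do not c-command one another → neither Principle B nor Principle C is at stake; coindexation permitted.

{1, 3}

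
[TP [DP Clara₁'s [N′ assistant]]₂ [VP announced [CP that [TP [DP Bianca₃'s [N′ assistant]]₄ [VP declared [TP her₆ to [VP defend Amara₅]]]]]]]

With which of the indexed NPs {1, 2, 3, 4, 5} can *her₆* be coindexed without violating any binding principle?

{1, 2, 3}

*her* is a pronoun, so Principle B applies: it must be free in its binding domain.
Binding domain of *her₆*: the embedded TP, whose subject is [Bianca₃'s assistant]₄.
*Clara₁* and the pronoun do not c-command one another → neither Principle B nor Principle C is at stake; coindexation permitted.
*[Clara₁'s assistant]₂* c-commands the pronoun but from outside its binding domain, and is not c-commanded by it → coindexation permitted.
*Bianca₃* and the pronoun do not c-command one another → neither Principle B nor Principle C is at stake; coindexation permitted.
*[Bianca₃'s assistant]₄* c-commands the pronoun within its binding domain → coindexation would violate Principle B.
*Amara₅*: the pronoun c-commands this R-expression → coindexation would violate Principle C on *Amara₅*.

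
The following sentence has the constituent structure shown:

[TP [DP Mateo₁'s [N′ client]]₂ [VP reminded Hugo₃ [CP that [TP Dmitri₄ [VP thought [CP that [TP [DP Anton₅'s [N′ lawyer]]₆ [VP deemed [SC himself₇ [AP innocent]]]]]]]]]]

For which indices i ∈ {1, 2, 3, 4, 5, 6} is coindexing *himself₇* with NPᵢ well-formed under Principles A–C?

{6}

*himself* is an anaphor, so Principle A applies: it must be bound in its binding domain.
Binding domain of *himself₇*: the embedded TP, whose subject is [Anton₅'s lawyer]₆.
*Mateo₁* does not c-command the anaphor → cannot bind it.
*[Mateo₁'s client]₂* c-commands the anaphor but is outside its binding domain → cannot satisfy Principle A.
*Hugo₃* c-commands the anaphor but is outside its binding domain → cannot satisfy Principle A.
*Dmitri₄* c-commands the anaphor but is outside its binding domain → cannot satisfy Principle A.
*Anton₅* does not c-command the anaphor → cannot bind it.
*[Anton₅'s lawyer]₆* c-commands the anaphor within its binding domain → licit binder.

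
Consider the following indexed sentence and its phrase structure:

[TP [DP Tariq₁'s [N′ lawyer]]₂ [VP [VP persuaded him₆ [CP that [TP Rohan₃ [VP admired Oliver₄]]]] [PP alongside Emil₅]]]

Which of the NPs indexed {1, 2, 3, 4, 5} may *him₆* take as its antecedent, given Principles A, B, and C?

{1, 5}

*him* is a pronoun, so Principle B applies: it must be free in its binding domain.
Binding domain of *him₆*: the matrix TP, whose subject is [Tariq₁'s lawyer]₂.
*Tariq₁* and the pronoun do not c-command one another → neither Principle B nor Principle C is at stake; coindexation permitted.
*[Tariq₁'s lawyer]₂* c-commands the pronoun within its binding domain → coindexation would violate Principle B.
*Rohan₃*: the pronoun c-commands this R-expression → coindexation would violate Principle C on *Rohan₃*.
*Oliver₄*: the pronoun c-commands this R-expression → coindexation would violate Principle C on *Oliver₄*.
*Emil₅* and the pronoun do not c-command one another → neither Principle B nor Principle C is at stake; coindexation permitted.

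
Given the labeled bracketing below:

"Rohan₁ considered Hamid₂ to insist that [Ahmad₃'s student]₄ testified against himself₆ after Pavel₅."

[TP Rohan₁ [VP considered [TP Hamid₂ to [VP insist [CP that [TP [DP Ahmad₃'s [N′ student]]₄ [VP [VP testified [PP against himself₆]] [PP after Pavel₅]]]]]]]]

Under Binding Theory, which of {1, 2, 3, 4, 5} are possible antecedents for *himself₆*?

{4}

*himself* is an anaphor, so Principle A applies: it must be bound in its binding domain.
Binding domain of *himself₆*: the embedded TP, whose subject is [Ahmad₃'s student]₄.
*Rohan₁* c-commands the anaphor but is outside its binding domain → cannot satisfy Principle A.
*Hamid₂* c-commands the anaphor but is outside its binding domain → cannot satisfy Principle A.
*Ahmad₃* does not c-command the anaphor → cannot bind it.
*[Ahmad₃'s student]₄* c-commands the anaphor within its binding domain → licit binder.
*Pavel₅* does not c-command the anaphor → cannot bind it.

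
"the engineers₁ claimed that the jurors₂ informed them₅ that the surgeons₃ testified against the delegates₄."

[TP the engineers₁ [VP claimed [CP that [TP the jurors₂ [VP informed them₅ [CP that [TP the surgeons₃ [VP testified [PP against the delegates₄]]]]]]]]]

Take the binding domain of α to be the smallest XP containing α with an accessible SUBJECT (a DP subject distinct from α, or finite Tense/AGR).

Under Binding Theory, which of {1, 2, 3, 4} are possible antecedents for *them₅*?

*them* is a pronoun, so Principle B applies: it must be free in its binding domain.
Binding domain of *them₅*: the embedded TP, whose subject is the jurors₂.
*the engineers₁* c-commands the pronoun but from outside its binding domain, and is not c-commanded by it → coindexation permitted.
*the jurors₂* c-commands the pronoun within its binding domain → coindexation would violate Principle B.
*the surgeons₃*: the pronoun c-commands this R-expression → coindexation would violate Principle C on *the surgeons₃*.
*the delegates₄*: the pronoun c-commands this R-expression → coindexation would violate Principle C on *the delegates₄*.

{1}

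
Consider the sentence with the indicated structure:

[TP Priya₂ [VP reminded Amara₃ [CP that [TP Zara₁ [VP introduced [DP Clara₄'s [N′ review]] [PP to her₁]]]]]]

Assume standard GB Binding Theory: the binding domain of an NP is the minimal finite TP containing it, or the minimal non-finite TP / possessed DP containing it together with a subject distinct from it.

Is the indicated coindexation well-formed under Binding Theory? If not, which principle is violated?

Principle B

The two coindexed NPs are *Zara₁* and *her₁*.
*her₁* is a pronoun. Its binding domain is the embedded TP, whose subject is Zara₁.
*Zara₁* c-commands it within that domain and carries the same index.
The pronoun is locally bound → Principle B violation.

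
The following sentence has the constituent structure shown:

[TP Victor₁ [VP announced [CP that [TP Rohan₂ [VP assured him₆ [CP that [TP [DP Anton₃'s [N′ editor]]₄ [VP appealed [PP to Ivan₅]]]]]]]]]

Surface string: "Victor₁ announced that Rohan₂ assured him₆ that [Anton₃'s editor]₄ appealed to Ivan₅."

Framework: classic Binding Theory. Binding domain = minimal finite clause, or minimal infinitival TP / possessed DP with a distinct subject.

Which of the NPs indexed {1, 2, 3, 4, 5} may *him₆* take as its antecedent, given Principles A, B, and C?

*him* is a pronoun, so Principle B applies: it must be free in its binding domain.
Binding domain of *him₆*: the embedded TP, whose subject is Rohan₂.
*Victor₁* c-commands the pronoun but from outside its binding domain, and is not c-commanded by it → coindexation permitted.
*Rohan₂* c-commands the pronoun within its binding domain → coindexation would violate Principle B.
*Anton₃*: the pronoun c-commands this R-expression → coindexation would violate Principle C on *Anton₃*.
*[Anton₃'s editor]₄*: the pronoun c-commands this R-expression → coindexation would violate Principle C on *[Anton₃'s editor]₄*.
*Ivan₅*: the pronoun c-commands this R-expression → coindexation would violate Principle C on *Ivan₅*.

{1}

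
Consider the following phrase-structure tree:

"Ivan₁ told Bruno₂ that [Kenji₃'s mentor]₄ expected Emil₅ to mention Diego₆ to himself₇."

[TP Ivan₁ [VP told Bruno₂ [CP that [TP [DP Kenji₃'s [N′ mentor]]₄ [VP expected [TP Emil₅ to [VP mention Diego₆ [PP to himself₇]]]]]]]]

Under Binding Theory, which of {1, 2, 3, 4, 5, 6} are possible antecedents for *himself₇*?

{5, 6}

*himself* is an anaphor, so Principle A applies: it must be bound in its binding domain.
Binding domain of *himself₇*: the embedded TP, whose subject is Emil₅.
*Ivan₁* c-commands the anaphor but is outside its binding domain → cannot satisfy Principle A.
*Bruno₂* c-commands the anaphor but is outside its binding domain → cannot satisfy Principle A.
*Kenji₃* does not c-command the anaphor → cannot bind it.
*[Kenji₃'s mentor]₄* c-commands the anaphor but is outside its binding domain → cannot satisfy Principle A.
*Emil₅* c-commands the anaphor within its binding domain → licit binder.
*Diego₆* c-commands the anaphor within its binding domain → licit binder.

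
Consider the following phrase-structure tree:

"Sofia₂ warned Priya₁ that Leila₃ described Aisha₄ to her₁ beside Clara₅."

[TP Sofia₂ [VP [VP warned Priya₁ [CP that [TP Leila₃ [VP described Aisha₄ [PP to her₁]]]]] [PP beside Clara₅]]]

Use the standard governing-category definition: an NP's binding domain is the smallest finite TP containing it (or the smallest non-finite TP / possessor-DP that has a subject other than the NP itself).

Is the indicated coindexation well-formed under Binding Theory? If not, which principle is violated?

The two coindexed NPs are *Priya₁* and *her₁*.
*her₁* is a pronoun; its binding domain is the embedded TP, whose subject is Leila₃. Within that domain it is c-commanded only by *Leila₃*, *Aisha₄*, which carry a different index — the pronoun is free locally, so Principle B holds.
*Priya₁* is an R-expression; *her₁* does not c-command it, and no other NP shares its index, so Principle C is satisfied.
All principles are respected.

grammatical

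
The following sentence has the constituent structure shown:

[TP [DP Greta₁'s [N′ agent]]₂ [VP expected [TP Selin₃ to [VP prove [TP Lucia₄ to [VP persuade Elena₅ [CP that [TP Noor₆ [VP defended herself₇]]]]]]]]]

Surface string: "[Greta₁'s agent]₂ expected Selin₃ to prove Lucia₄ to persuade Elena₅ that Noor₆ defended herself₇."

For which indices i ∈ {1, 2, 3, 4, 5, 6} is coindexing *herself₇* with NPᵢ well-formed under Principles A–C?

{6}

*herself* is an anaphor, so Principle A applies: it must be bound in its binding domain.
Binding domain of *herself₇*: the embedded TP, whose subject is Noor₆.
*Greta₁* does not c-command the anaphor → cannot bind it.
*[Greta₁'s agent]₂* c-commands the anaphor but is outside its binding domain → cannot satisfy Principle A.
*Selin₃* c-commands the anaphor but is outside its binding domain → cannot satisfy Principle A.
*Lucia₄* c-commands the anaphor but is outside its binding domain → cannot satisfy Principle A.
*Elena₅* c-commands the anaphor but is outside its binding domain → cannot satisfy Principle A.
*Noor₆* c-commands the anaphor within its binding domain → licit binder.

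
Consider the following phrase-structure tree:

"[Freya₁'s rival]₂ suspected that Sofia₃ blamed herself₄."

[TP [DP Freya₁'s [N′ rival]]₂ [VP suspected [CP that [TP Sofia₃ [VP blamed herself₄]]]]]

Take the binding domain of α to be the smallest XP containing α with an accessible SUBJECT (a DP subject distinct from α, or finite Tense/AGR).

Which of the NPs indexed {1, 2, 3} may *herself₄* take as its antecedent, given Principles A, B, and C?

*herself* is an anaphor, so Principle A applies: it must be bound in its binding domain.
Binding domain of *herself₄*: the embedded TP, whose subject is Sofia₃.
*Freya₁* does not c-command the anaphor → cannot bind it.
*[Freya₁'s rival]₂* c-commands the anaphor but is outside its binding domain → cannot satisfy Principle A.
*Sofia₃* c-commands the anaphor within its binding domain → licit binder.

{3}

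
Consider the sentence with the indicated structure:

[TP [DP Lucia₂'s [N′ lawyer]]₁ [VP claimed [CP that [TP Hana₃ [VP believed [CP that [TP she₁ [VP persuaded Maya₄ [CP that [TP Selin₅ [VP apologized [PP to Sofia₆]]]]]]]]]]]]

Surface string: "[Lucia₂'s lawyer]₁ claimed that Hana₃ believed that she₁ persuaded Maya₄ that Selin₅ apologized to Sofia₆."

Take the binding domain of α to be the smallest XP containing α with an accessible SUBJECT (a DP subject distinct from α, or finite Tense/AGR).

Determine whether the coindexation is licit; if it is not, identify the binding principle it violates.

grammatical

The two coindexed NPs are *[Lucia₂'s lawyer]₁* and *she₁*.
*she₁* is a pronoun; nothing c-commands it within its binding domain (the embedded TP.), so Principle B holds trivially.
*[Lucia₂'s lawyer]₁* is an R-expression; *she₁* does not c-command it, and no other NP shares its index, so Principle C is satisfied.
All principles are respected.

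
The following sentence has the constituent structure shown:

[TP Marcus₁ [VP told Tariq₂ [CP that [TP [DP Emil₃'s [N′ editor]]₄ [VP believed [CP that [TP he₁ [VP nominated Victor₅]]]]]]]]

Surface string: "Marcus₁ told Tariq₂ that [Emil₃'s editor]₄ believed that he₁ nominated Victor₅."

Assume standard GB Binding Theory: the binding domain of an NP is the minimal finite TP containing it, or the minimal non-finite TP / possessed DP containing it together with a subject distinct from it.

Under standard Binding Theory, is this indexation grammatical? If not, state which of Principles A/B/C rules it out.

grammatical

The two coindexed NPs are *Marcus₁* and *he₁*.
*he₁* is a pronoun; nothing c-commands it within its binding domain (the embedded TP.), so Principle B holds trivially.
*Marcus₁* is an R-expression; *he₁* does not c-command it, and no other NP shares its index, so Principle C is satisfied.
All principles are respected.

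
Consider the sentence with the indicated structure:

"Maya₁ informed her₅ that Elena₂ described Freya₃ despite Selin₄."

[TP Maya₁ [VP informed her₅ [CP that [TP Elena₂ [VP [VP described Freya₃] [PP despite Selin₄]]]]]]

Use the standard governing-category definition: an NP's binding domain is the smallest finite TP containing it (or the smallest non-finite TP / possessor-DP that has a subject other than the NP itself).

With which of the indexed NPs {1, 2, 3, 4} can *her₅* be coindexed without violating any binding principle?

none

*her* is a pronoun, so Principle B applies: it must be free in its binding domain.
Binding domain of *her₅*: the matrix TP, whose subject is Maya₁.
*Maya₁* c-commands the pronoun within its binding domain → coindexation would violate Principle B.
*Elena₂*: the pronoun c-commands this R-expression → coindexation would violate Principle C on *Elena₂*.
*Freya₃*: the pronoun c-commands this R-expression → coindexation would violate Principle C on *Freya₃*.
*Selin₄*: the pronoun c-commands this R-expression → coindexation would violate Principle C on *Selin₄*.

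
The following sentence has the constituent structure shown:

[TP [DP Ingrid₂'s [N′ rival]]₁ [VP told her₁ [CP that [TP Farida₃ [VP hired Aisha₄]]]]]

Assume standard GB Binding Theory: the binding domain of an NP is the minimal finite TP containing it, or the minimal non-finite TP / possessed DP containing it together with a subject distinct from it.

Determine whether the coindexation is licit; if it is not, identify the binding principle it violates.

Principle B

The two coindexed NPs are *[Ingrid₂'s rival]₁* and *her₁*.
*her₁* is a pronoun. Its binding domain is the matrix TP, whose subject is [Ingrid₂'s rival]₁.
*[Ingrid₂'s rival]₁* c-commands it within that domain and carries the same index.
The pronoun is locally bound → Principle B violation.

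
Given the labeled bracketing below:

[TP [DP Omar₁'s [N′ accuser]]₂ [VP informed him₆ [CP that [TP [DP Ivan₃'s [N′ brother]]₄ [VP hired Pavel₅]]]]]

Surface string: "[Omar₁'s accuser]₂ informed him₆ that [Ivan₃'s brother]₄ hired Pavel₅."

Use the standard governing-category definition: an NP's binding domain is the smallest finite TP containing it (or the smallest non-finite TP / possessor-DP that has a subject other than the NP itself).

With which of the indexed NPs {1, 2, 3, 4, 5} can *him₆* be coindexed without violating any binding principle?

*him* is a pronoun, so Principle B applies: it must be free in its binding domain.
Binding domain of *him₆*: the matrix TP, whose subject is [Omar₁'s accuser]₂.
*Omar₁* and the pronoun do not c-command one another → neither Principle B nor Principle C is at stake; coindexation permitted.
*[Omar₁'s accuser]₂* c-commands the pronoun within its binding domain → coindexation would violate Principle B.
*Ivan₃*: the pronoun c-commands this R-expression → coindexation would violate Principle C on *Ivan₃*.
*[Ivan₃'s brother]₄*: the pronoun c-commands this R-expression → coindexation would violate Principle C on *[Ivan₃'s brother]₄*.
*Pavel₅*: the pronoun c-commands this R-expression → coindexation would violate Principle C on *Pavel₅*.

{1}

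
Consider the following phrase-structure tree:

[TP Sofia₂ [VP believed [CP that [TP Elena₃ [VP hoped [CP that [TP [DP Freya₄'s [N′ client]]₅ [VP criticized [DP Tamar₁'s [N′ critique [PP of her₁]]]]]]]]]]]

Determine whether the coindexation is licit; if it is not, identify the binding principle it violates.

The two coindexed NPs are *Tamar₁* and *her₁*.
*her₁* is a pronoun. Its binding domain is the possessed DP, whose subject is Tamar₁.
*Tamar₁* c-commands it within that domain and carries the same index.
The pronoun is locally bound → Principle B violation.

Principle B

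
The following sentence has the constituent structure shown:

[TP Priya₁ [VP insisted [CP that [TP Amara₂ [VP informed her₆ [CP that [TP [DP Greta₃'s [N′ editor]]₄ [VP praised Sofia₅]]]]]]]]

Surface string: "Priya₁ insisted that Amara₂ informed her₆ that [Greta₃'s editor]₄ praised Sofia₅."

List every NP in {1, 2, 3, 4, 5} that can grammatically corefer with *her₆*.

{1}

*her* is a pronoun, so Principle B applies: it must be free in its binding domain.
Binding domain of *her₆*: the embedded TP, whose subject is Amara₂.
*Priya₁* c-commands the pronoun but from outside its binding domain, and is not c-commanded by it → coindexation permitted.
*Amara₂* c-commands the pronoun within its binding domain → coindexation would violate Principle B.
*Greta₃*: the pronoun c-commands this R-expression → coindexation would violate Principle C on *Greta₃*.
*[Greta₃'s editor]₄*: the pronoun c-commands this R-expression → coindexation would violate Principle C on *[Greta₃'s editor]₄*.
*Sofia₅*: the pronoun c-commands this R-expression → coindexation would violate Principle C on *Sofia₅*.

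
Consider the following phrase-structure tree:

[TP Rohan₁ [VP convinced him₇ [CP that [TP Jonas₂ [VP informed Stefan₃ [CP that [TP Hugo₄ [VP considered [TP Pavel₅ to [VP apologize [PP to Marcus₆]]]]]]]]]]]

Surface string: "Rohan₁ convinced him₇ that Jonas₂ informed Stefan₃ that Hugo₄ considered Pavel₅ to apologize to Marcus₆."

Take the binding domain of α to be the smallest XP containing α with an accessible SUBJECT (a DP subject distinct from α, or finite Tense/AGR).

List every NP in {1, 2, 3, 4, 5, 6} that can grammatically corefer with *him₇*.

*him* is a pronoun, so Principle B applies: it must be free in its binding domain.
Binding domain of *him₇*: the matrix TP, whose subject is Rohan₁.
*Rohan₁* c-commands the pronoun within its binding domain → coindexation would violate Principle B.
*Jonas₂*: the pronoun c-commands this R-expression → coindexation would violate Principle C on *Jonas₂*.
*Stefan₃*: the pronoun c-commands this R-expression → coindexation would violate Principle C on *Stefan₃*.
*Hugo₄*: the pronoun c-commands this R-expression → coindexation would violate Principle C on *Hugo₄*.
*Pavel₅*: the pronoun c-commands this R-expression → coindexation would violate Principle C on *Pavel₅*.
*Marcus₆*: the pronoun c-commands this R-expression → coindexation would violate Principle C on *Marcus₆*.

none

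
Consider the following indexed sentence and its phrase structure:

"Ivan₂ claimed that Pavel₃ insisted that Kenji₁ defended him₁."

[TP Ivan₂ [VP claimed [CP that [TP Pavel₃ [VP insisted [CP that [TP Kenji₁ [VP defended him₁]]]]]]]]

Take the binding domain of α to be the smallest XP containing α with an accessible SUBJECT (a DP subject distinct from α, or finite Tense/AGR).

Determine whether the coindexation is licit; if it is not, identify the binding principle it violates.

The two coindexed NPs are *Kenji₁* and *him₁*.
*him₁* is a pronoun. Its binding domain is the embedded TP, whose subject is Kenji₁.
*Kenji₁* c-commands it within that domain and carries the same index.
The pronoun is locally bound → Principle B violation.

Principle B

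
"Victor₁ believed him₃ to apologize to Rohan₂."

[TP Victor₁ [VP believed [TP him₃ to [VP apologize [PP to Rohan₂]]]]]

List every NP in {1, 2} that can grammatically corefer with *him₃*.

*him* is a pronoun, so Principle B applies: it must be free in its binding domain.
Binding domain of *him₃*: the matrix TP, whose subject is Victor₁.
*Victor₁* c-commands the pronoun within its binding domain → coindexation would violate Principle B.
*Rohan₂*: the pronoun c-commands this R-expression → coindexation would violate Principle C on *Rohan₂*.

none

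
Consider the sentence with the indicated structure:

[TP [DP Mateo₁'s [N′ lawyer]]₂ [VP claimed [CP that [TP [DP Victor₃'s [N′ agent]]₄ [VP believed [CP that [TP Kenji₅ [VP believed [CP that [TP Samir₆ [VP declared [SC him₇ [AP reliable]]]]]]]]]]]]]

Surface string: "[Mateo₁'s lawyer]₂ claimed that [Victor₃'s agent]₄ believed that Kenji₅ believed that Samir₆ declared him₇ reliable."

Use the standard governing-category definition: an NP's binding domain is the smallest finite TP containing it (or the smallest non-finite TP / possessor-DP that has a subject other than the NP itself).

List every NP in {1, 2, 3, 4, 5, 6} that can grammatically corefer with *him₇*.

*him* is a pronoun, so Principle B applies: it must be free in its binding domain.
Binding domain of *him₇*: the embedded TP, whose subject is Samir₆.
*Mateo₁* and the pronoun do not c-command one another → neither Principle B nor Principle C is at stake; coindexation permitted.
*[Mateo₁'s lawyer]₂* c-commands the pronoun but from outside its binding domain, and is not c-commanded by it → coindexation permitted.
*Victor₃* and the pronoun do not c-command one another → neither Principle B nor Principle C is at stake; coindexation permitted.
*[Victor₃'s agent]₄* c-commands the pronoun but from outside its binding domain, and is not c-commanded by it → coindexation permitted.
*Kenji₅* c-commands the pronoun but from outside its binding domain, and is not c-commanded by it → coindexation permitted.
*Samir₆* c-commands the pronoun within its binding domain → coindexation would violate Principle B.

{1, 2, 3, 4, 5}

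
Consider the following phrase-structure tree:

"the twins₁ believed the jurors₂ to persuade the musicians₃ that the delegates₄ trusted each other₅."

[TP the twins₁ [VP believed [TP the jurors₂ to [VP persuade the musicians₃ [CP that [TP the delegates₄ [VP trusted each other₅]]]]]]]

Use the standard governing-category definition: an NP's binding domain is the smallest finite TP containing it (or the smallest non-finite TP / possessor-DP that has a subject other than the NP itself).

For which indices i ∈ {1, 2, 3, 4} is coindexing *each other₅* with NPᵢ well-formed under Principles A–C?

*each other* is an anaphor, so Principle A applies: it must be bound in its binding domain.
Binding domain of *each other₅*: the embedded TP, whose subject is the delegates₄.
*the twins₁* c-commands the anaphor but is outside its binding domain → cannot satisfy Principle A.
*the jurors₂* c-commands the anaphor but is outside its binding domain → cannot satisfy Principle A.
*the musicians₃* c-commands the anaphor but is outside its binding domain → cannot satisfy Principle A.
*the delegates₄* c-commands the anaphor within its binding domain → licit binder.

{4}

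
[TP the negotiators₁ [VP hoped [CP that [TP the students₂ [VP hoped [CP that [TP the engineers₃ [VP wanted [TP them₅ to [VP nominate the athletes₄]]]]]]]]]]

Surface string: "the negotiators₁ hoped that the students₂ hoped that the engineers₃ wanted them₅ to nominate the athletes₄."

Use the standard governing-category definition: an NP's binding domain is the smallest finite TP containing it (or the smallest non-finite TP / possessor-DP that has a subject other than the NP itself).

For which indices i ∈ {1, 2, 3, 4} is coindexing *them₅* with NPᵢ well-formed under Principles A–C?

{1, 2}

*them* is a pronoun, so Principle B applies: it must be free in its binding domain.
Binding domain of *them₅*: the embedded TP, whose subject is the engineers₃.
*the negotiators₁* c-commands the pronoun but from outside its binding domain, and is not c-commanded by it → coindexation permitted.
*the students₂* c-commands the pronoun but from outside its binding domain, and is not c-commanded by it → coindexation permitted.
*the engineers₃* c-commands the pronoun within its binding domain → coindexation would violate Principle B.
*the athletes₄*: the pronoun c-commands this R-expression → coindexation would violate Principle C on *the athletes₄*.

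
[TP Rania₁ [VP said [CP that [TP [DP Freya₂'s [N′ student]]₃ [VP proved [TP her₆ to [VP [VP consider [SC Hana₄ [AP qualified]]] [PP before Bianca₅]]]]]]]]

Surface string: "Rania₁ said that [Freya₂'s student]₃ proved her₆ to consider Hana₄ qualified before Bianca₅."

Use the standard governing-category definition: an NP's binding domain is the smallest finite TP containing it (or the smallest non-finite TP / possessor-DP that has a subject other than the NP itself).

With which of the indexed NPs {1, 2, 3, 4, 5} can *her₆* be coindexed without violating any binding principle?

*her* is a pronoun, so Principle B applies: it must be free in its binding domain.
Binding domain of *her₆*: the embedded TP, whose subject is [Freya₂'s student]₃.
*Rania₁* c-commands the pronoun but from outside its binding domain, and is not c-commanded by it → coindexation permitted.
*Freya₂* and the pronoun do not c-command one another → neither Principle B nor Principle C is at stake; coindexation permitted.
*[Freya₂'s student]₃* c-commands the pronoun within its binding domain → coindexation would violate Principle B.
*Hana₄*: the pronoun c-commands this R-expression → coindexation would violate Principle C on *Hana₄*.
*Bianca₅*: the pronoun c-commands this R-expression → coindexation would violate Principle C on *Bianca₅*.

{1, 2}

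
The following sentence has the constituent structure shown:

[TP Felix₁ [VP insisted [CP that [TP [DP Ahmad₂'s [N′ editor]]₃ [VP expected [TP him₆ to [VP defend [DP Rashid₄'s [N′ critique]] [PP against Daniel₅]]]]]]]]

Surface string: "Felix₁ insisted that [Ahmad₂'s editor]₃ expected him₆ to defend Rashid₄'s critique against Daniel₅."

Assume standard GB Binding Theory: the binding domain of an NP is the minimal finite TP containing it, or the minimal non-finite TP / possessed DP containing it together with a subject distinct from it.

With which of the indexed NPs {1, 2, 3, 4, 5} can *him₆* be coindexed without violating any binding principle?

*him* is a pronoun, so Principle B applies: it must be free in its binding domain.
Binding domain of *him₆*: the embedded TP, whose subject is [Ahmad₂'s editor]₃.
*Felix₁* c-commands the pronoun but from outside its binding domain, and is not c-commanded by it → coindexation permitted.
*Ahmad₂* and the pronoun do not c-command one another → neither Principle B nor Principle C is at stake; coindexation permitted.
*[Ahmad₂'s editor]₃* c-commands the pronoun within its binding domain → coindexation would violate Principle B.
*Rashid₄*: the pronoun c-commands this R-expression → coindexation would violate Principle C on *Rashid₄*.
*Daniel₅*: the pronoun c-commands this R-expression → coindexation would violate Principle C on *Daniel₅*.

{1, 2}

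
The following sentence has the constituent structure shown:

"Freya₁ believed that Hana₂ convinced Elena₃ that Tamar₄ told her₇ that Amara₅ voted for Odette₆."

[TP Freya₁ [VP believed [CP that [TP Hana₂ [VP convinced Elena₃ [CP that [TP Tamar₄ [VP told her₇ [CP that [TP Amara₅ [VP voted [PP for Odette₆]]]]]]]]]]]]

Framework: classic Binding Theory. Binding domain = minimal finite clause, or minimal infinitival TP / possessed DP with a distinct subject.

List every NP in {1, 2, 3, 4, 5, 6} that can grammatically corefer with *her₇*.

{1, 2, 3}

*her* is a pronoun, so Principle B applies: it must be free in its binding domain.
Binding domain of *her₇*: the embedded TP, whose subject is Tamar₄.
*Freya₁* c-commands the pronoun but from outside its binding domain, and is not c-commanded by it → coindexation permitted.
*Hana₂* c-commands the pronoun but from outside its binding domain, and is not c-commanded by it → coindexation permitted.
*Elena₃* c-commands the pronoun but from outside its binding domain, and is not c-commanded by it → coindexation permitted.
*Tamar₄* c-commands the pronoun within its binding domain → coindexation would violate Principle B.
*Amara₅*: the pronoun c-commands this R-expression → coindexation would violate Principle C on *Amara₅*.
*Odette₆*: the pronoun c-commands this R-expression → coindexation would violate Principle C on *Odette₆*.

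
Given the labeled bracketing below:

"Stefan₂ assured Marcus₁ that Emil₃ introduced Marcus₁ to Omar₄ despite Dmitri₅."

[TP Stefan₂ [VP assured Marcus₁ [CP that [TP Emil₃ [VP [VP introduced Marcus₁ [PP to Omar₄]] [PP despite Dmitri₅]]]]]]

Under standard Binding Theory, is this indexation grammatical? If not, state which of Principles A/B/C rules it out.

Principle C

The two coindexed NPs are *Marcus₁* (the lower occurrence) and *Marcus₁* (the higher occurrence).
*Marcus₁* (the lower occurrence) is an R-expression. Principle C requires it to be free everywhere.
*Marcus₁* (the higher occurrence) c-commands it and carries the same index.
The R-expression is bound → Principle C violation.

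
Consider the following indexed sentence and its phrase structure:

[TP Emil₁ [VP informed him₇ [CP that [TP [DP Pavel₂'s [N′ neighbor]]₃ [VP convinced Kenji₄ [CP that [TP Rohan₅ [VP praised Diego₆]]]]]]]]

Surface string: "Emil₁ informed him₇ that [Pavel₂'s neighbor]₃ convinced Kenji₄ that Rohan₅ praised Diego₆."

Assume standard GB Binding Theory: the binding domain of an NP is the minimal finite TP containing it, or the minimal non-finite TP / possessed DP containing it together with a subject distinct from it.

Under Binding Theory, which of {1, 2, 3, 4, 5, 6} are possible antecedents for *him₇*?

none

*him* is a pronoun, so Principle B applies: it must be free in its binding domain.
Binding domain of *him₇*: the matrix TP, whose subject is Emil₁.
*Emil₁* c-commands the pronoun within its binding domain → coindexation would violate Principle B.
*Pavel₂*: the pronoun c-commands this R-expression → coindexation would violate Principle C on *Pavel₂*.
*[Pavel₂'s neighbor]₃*: the pronoun c-commands this R-expression → coindexation would violate Principle C on *[Pavel₂'s neighbor]₃*.
*Kenji₄*: the pronoun c-commands this R-expression → coindexation would violate Principle C on *Kenji₄*.
*Rohan₅*: the pronoun c-commands this R-expression → coindexation would violate Principle C on *Rohan₅*.
*Diego₆*: the pronoun c-commands this R-expression → coindexation would violate Principle C on *Diego₆*.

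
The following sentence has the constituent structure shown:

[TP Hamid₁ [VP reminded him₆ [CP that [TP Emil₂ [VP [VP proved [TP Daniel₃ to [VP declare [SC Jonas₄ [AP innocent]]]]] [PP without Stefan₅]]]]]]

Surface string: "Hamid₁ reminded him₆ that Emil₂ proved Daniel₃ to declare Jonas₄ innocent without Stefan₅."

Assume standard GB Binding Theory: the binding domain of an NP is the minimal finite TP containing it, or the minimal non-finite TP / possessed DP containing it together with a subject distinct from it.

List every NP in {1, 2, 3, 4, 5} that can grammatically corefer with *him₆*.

*him* is a pronoun, so Principle B applies: it must be free in its binding domain.
Binding domain of *him₆*: the matrix TP, whose subject is Hamid₁.
*Hamid₁* c-commands the pronoun within its binding domain → coindexation would violate Principle B.
*Emil₂*: the pronoun c-commands this R-expression → coindexation would violate Principle C on *Emil₂*.
*Daniel₃*: the pronoun c-commands this R-expression → coindexation would violate Principle C on *Daniel₃*.
*Jonas₄*: the pronoun c-commands this R-expression → coindexation would violate Principle C on *Jonas₄*.
*Stefan₅*: the pronoun c-commands this R-expression → coindexation would violate Principle C on *Stefan₅*.

none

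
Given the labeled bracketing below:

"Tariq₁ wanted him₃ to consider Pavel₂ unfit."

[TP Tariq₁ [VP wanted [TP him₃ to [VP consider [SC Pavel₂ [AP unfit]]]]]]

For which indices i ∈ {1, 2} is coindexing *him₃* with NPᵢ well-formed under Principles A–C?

none

*him* is a pronoun, so Principle B applies: it must be free in its binding domain.
Binding domain of *him₃*: the matrix TP, whose subject is Tariq₁.
*Tariq₁* c-commands the pronoun within its binding domain → coindexation would violate Principle B.
*Pavel₂*: the pronoun c-commands this R-expression → coindexation would violate Principle C on *Pavel₂*.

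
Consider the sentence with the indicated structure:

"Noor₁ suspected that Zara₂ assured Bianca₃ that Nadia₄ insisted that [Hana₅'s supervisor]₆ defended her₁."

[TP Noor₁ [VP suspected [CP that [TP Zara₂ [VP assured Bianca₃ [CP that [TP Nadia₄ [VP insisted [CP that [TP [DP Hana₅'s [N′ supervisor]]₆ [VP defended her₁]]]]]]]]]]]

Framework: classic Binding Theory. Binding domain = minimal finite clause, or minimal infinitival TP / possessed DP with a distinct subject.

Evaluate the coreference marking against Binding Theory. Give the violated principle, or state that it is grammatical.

grammatical

The two coindexed NPs are *Noor₁* and *her₁*.
*her₁* is a pronoun; its binding domain is the embedded TP, whose subject is [Hana₅'s supervisor]₆. Within that domain it is c-commanded only by *[Hana₅'s supervisor]₆*, which carries a different index — the pronoun is free locally, so Principle B holds.
*Noor₁* is an R-expression; *her₁* does not c-command it, and no other NP shares its index, so Principle C is satisfied.
All principles are respected.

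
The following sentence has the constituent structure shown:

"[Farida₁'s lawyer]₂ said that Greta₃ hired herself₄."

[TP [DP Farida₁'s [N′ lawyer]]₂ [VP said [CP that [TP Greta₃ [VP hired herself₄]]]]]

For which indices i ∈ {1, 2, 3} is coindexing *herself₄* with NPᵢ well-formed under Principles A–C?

{3}

*herself* is an anaphor, so Principle A applies: it must be bound in its binding domain.
Binding domain of *herself₄*: the embedded TP, whose subject is Greta₃.
*Farida₁* does not c-command the anaphor → cannot bind it.
*[Farida₁'s lawyer]₂* c-commands the anaphor but is outside its binding domain → cannot satisfy Principle A.
*Greta₃* c-commands the anaphor within its binding domain → licit binder.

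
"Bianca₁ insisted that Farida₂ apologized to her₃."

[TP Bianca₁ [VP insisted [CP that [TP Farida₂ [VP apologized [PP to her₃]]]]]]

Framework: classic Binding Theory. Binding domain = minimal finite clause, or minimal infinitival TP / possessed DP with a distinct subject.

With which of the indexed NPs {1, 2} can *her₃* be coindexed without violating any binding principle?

*her* is a pronoun, so Principle B applies: it must be free in its binding domain.
Binding domain of *her₃*: the embedded TP, whose subject is Farida₂.
*Bianca₁* c-commands the pronoun but from outside its binding domain, and is not c-commanded by it → coindexation permitted.
*Farida₂* c-commands the pronoun within its binding domain → coindexation would violate Principle B.

{1}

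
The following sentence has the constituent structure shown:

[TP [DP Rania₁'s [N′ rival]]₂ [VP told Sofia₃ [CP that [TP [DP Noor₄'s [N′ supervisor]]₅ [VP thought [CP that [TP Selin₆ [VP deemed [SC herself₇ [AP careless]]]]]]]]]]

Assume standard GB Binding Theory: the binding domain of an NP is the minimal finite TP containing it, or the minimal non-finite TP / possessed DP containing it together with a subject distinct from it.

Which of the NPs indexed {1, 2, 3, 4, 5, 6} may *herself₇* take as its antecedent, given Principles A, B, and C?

{6}

*herself* is an anaphor, so Principle A applies: it must be bound in its binding domain.
Binding domain of *herself₇*: the embedded TP, whose subject is Selin₆.
*Rania₁* does not c-command the anaphor → cannot bind it.
*[Rania₁'s rival]₂* c-commands the anaphor but is outside its binding domain → cannot satisfy Principle A.
*Sofia₃* c-commands the anaphor but is outside its binding domain → cannot satisfy Principle A.
*Noor₄* does not c-command the anaphor → cannot bind it.
*[Noor₄'s supervisor]₅* c-commands the anaphor but is outside its binding domain → cannot satisfy Principle A.
*Selin₆* c-commands the anaphor within its binding domain → licit binder.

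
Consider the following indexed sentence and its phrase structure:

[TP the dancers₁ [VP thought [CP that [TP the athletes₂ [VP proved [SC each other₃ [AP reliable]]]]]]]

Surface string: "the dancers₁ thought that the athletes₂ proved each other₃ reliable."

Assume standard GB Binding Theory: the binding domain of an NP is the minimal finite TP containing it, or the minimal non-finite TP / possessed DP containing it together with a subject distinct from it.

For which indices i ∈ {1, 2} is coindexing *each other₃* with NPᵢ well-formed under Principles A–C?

{2}

*each other* is an anaphor, so Principle A applies: it must be bound in its binding domain.
Binding domain of *each other₃*: the embedded TP, whose subject is the athletes₂.
*the dancers₁* c-commands the anaphor but is outside its binding domain → cannot satisfy Principle A.
*the athletes₂* c-commands the anaphor within its binding domain → licit binder.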